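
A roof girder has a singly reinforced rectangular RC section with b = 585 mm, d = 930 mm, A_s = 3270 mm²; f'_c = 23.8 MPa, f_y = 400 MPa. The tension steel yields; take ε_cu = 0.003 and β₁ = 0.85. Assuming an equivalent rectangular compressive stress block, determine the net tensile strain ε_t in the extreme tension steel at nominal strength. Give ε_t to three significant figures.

ε_t ≈ 0.0185

a = A_s f_y/(0.85 f'_c b) = 110.52 mm.
β₁ = 0.85, so c = a/β₁ = 110.52/0.85 = 130.02 mm.
From the linear strain diagram with ε_cu = 0.003: ε_t = 0.003 (d − c)/c = 0.003 × (930 − 130.02)/130.02 = 0.0185.
Since ε_t ≥ 0.005, the section is tension-controlled.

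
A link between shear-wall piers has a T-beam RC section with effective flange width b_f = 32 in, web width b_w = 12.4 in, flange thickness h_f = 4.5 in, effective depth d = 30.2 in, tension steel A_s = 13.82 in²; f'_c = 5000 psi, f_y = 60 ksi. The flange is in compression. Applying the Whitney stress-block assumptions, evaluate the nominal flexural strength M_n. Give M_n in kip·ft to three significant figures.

M_n ≈ 1850 kip·ft

Tension: T = A_s f_y = 13.82 × 60 = 829.2 kips.
Try a within the flange: a = T/(0.85 f'_c b_f) = 829.2/(0.85 × 5 × 32) = 6.097 in.
a = 6.097 > h_f = 4.5 in: the block extends into the web. Split into flange-overhang and web parts.
C_f = 0.85 f'_c (b_f − b_w) h_f = 0.85 × 5 × (32 − 12.4) × 4.5 = 374.9 kips.
Remaining web compression depth: a_w = (T − C_f)/(0.85 f'_c b_w) = (829.2 − 374.9)/(0.85 × 5 × 12.4) = 8.620 in.
M_n = C_f(d − h_f/2) + (T − C_f)(d − a_w/2) = 374.9 × (30.2 − 2.25) + 454.3 × (30.2 − 4.31) = 10478.5 + 11761.8 = 22240.3 kip·in.
M_n = 22240.3/12 = 1853.36 kip·ft.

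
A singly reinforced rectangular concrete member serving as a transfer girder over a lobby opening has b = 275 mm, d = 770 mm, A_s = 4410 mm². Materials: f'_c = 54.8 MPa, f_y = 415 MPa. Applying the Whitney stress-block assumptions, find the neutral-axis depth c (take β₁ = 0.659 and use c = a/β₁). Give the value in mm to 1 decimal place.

c ≈ 216.8 mm

T = A_s f_y = 4410 × 415 = 1830150 N = 1830.15 kN.
Setting C = 0.85 f'_c a b equal to T: a = 1830150/(0.85 × 54.8 × 275) = 142.874 mm.
With β₁ = 0.659, c = a/β₁ = 142.874/0.659 = 216.8 mm.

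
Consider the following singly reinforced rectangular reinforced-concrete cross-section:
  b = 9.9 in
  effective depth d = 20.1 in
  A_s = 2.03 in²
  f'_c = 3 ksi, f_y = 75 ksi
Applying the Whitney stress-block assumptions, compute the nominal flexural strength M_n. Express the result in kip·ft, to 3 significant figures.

T = A_s f_y = 2.03 × 75 = 152.25 kips.
a = T/(0.85 f'_c b) = 152.25/(0.85 × 3 × 9.9) = 6.031 in.
M_n = T(d − a/2) = 152.25 × (20.1 − 3.0155) = 2601.1 kip·in = 2601.1/12 = 216.76 kip·ft.

M_n ≈ 217 kip·ft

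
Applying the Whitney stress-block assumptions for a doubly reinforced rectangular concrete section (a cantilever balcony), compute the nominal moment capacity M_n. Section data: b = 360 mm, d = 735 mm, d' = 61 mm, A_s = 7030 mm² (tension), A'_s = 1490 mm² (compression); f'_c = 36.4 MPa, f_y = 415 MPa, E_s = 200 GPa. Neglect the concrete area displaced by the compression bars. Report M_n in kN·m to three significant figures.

Assume both tension and compression steel yield.
Net tension couple steel: A_s − A'_s = 5540 mm².
a = (A_s − A'_s) f_y / (0.85 f'_c b) = 2299100/(0.85 × 36.4 × 360) = 206.41 mm.
c = a/β₁ = 206.41/0.79 = 261.28 mm; ε'_s = 0.003(c − d')/c = 0.0023 ≥ f_y/E_s = 0.0021, so compression steel does yield.
M_n = (A_s − A'_s) f_y (d − a/2) + A'_s f_y (d − d') = [2299100 × (735 − 103.205) + 618350 × (735 − 61)] × 10⁻⁶ = 1452.56 + 416.77 = 1869.33 kN·m.

M_n ≈ 1870 kN·m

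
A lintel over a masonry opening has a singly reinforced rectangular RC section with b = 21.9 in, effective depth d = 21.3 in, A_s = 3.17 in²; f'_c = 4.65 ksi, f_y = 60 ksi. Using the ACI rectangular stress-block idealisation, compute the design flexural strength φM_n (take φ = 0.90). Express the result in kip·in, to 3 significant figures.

φM_n ≈ 3460 kip·in

T = A_s f_y = 3.17 × 60 = 190.2 kips.
a = T/(0.85 f'_c b) = 190.2/(0.85 × 4.65 × 21.9) = 2.197 in.
M_n = T(d − a/2) = 190.2 × (21.3 − 1.0985) = 3842.3 kip·in.
φM_n = 0.90 × 3842.3 = 3458.1 kip·in.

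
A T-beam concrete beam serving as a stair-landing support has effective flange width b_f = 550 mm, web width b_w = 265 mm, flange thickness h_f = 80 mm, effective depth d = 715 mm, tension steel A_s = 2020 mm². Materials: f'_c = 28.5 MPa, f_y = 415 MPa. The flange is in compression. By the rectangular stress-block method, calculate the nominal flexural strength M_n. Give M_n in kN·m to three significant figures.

Tension: T = A_s f_y = 2020 × 415 = 838300 N.
Try a within the flange: a = T/(0.85 f'_c b_f) = 838300/(0.85 × 28.5 × 550) = 62.92 mm.
Since a = 62.92 ≤ h_f = 80 mm, the stress block lies entirely in the flange; analyse as a rectangular beam of width b_f.
M_n = T(d − a/2) = 838300 × (715 − 31.46) = 573.01 × 10⁶ N·mm.
M_n = 573.01 kN·m.

M_n ≈ 573 kN·m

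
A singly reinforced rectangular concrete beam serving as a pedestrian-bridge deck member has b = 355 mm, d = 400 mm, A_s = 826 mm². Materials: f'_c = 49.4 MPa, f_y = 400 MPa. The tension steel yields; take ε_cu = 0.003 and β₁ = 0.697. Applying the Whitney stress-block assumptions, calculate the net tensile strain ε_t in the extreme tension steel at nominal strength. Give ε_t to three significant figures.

a = A_s f_y/(0.85 f'_c b) = 22.16 mm.
β₁ = 0.697, so c = a/β₁ = 22.16/0.697 = 31.79 mm.
From the linear strain diagram with ε_cu = 0.003: ε_t = 0.003 (d − c)/c = 0.003 × (400 − 31.79)/31.79 = 0.0347.
Since ε_t ≥ 0.005, the section is tension-controlled.

ε_t ≈ 0.0347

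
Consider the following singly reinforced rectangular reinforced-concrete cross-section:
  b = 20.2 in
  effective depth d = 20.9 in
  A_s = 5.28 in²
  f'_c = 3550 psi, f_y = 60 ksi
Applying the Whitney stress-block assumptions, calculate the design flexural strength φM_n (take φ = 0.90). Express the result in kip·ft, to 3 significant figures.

φM_n ≈ 435 kip·ft

T = A_s f_y = 5.28 × 60 = 316.8 kips.
a = T/(0.85 f'_c b) = 316.8/(0.85 × 3.55 × 20.2) = 5.197 in.
M_n = T(d − a/2) = 316.8 × (20.9 − 2.5985) = 5797.9 kip·in = 5797.9/12 = 483.16 kip·ft.
φM_n = 0.90 × 483.16 = 434.84 kip·ft.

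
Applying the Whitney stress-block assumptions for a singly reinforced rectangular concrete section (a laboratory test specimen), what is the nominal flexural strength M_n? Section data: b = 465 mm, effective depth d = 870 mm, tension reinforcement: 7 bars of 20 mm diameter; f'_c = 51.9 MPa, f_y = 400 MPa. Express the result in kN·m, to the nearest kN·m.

M_n ≈ 746 kN·m

A_s = 7 × 314 = 2198 mm².
T = A_s f_y = 2198 × 400 = 879200 N = 879.2 kN.
From C = T: a = T/(0.85 f'_c b) = 879200/(0.85 × 51.9 × 465) = 42.86 mm.
M_n = T(d − a/2) = 879.2 kN × (870 − 21.43) mm = 746.06 kN·m.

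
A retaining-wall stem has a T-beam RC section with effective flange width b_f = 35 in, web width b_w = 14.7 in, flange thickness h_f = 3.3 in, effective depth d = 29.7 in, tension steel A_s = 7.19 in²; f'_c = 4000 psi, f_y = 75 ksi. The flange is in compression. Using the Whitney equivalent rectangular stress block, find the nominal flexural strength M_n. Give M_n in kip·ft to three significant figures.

M_n ≈ 1220 kip·ft

Tension: T = A_s f_y = 7.19 × 75 = 539.25 kips.
Try a within the flange: a = T/(0.85 f'_c b_f) = 539.25/(0.85 × 4 × 35) = 4.532 in.
a = 4.532 > h_f = 3.3 in: the block extends into the web. Split into flange-overhang and web parts.
C_f = 0.85 f'_c (b_f − b_w) h_f = 0.85 × 4 × (35 − 14.7) × 3.3 = 227.8 kips.
Remaining web compression depth: a_w = (T − C_f)/(0.85 f'_c b_w) = (539.25 − 227.8)/(0.85 × 4 × 14.7) = 6.231 in.
M_n = C_f(d − h_f/2) + (T − C_f)(d − a_w/2) = 227.8 × (29.7 − 1.65) + 311.45 × (29.7 − 3.1155) = 6389.8 + 8279.7 = 14669.5 kip·in.
M_n = 14669.5/12 = 1222.46 kip·ft.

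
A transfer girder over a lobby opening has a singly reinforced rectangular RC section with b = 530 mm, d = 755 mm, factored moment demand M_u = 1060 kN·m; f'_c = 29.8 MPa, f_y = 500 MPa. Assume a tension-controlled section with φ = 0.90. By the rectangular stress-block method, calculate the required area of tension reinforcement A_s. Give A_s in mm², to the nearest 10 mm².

M_n = M_u/φ = 1060/0.90 = 1177.78 kN·m.
With M_n = 0.85 f'_c a b (d − a/2), solve the quadratic for a:
a = d − √(d² − 2M_n/(0.85 f'_c b)) = 755 − √(755² − 2 × 1177.78×10⁶/(0.85 × 29.8 × 530)) = 126.86 mm.
A_s = 0.85 f'_c a b / f_y = 0.85 × 29.8 × 126.86 × 530 / 500 = 3406.2 mm².

A_s ≈ 3410 mm²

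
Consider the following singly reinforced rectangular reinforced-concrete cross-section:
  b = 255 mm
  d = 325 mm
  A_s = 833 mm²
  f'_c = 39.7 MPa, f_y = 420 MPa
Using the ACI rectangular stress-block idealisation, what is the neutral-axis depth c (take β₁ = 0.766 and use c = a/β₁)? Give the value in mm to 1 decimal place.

T = A_s f_y = 833 × 420 = 349860 N = 349.86 kN.
Setting C = 0.85 f'_c a b equal to T: a = 349860/(0.85 × 39.7 × 255) = 40.658 mm.
With β₁ = 0.766, c = a/β₁ = 40.658/0.766 = 53.1 mm.

c ≈ 53.1 mm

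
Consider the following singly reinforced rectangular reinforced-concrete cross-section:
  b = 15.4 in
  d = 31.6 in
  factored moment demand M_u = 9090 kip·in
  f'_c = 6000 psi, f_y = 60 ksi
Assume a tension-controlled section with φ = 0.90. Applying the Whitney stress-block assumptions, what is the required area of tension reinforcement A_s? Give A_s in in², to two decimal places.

A_s ≈ 5.72 in²

M_n = M_u/φ = 9090/0.90 = 10100 kip·in.
From M_n = 0.85 f'_c a b (d − a/2):
a = d − √(d² − 2M_n/(0.85 f'_c b)) = 31.6 − √(31.6² − 2 × 10100/(0.85 × 6 × 15.4)) = 4.372 in.
A_s = 0.85 f'_c a b / f_y = 0.85 × 6 × 4.372 × 15.4 / 60 = 5.723 in².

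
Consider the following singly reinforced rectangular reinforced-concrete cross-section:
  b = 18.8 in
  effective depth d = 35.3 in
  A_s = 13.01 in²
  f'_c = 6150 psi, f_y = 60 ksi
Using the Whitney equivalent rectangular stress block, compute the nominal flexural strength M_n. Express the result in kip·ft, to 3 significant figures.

M_n ≈ 2040 kip·ft

T = A_s f_y = 13.01 × 60 = 780.6 kips.
a = T/(0.85 f'_c b) = 780.6/(0.85 × 6.15 × 18.8) = 7.943 in.
M_n = T(d − a/2) = 780.6 × (35.3 − 3.9715) = 24455.0 kip·in = 24455.0/12 = 2037.92 kip·ft.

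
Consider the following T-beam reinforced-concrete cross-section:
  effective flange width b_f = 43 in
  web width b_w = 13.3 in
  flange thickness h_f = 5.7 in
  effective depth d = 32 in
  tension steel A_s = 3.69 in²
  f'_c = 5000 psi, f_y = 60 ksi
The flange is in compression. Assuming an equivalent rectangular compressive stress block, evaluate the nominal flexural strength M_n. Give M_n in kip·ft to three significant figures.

M_n ≈ 579 kip·ft

Tension: T = A_s f_y = 3.69 × 60 = 221.4 kips.
Try a within the flange: a = T/(0.85 f'_c b_f) = 221.4/(0.85 × 5 × 43) = 1.211 in.
Since a = 1.211 ≤ h_f = 5.7 in, the stress block lies entirely in the flange; analyse as a rectangular beam of width b_f.
M_n = T(d − a/2) = 221.4 × (32 − 0.6055) = 6950.7 kip·in.
M_n = 6950.7/12 = 579.23 kip·ft.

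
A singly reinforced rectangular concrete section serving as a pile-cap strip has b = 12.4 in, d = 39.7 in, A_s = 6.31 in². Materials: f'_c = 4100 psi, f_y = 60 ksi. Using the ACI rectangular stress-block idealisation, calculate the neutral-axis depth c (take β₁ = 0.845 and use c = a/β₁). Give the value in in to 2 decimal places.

T = A_s f_y = 6.31 × 60 = 378.6 kips.
a = T/(0.85 f'_c b) = 378.6/(0.85 × 4.1 × 12.4) = 8.7610 in.
With β₁ = 0.845, c = a/β₁ = 8.7610/0.845 = 10.37 in.

c ≈ 10.37 in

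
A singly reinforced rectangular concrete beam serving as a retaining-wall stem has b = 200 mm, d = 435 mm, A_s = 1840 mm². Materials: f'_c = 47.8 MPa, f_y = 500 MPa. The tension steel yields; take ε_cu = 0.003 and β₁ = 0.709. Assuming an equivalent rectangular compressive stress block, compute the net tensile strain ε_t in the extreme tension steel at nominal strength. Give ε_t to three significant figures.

a = A_s f_y/(0.85 f'_c b) = 113.22 mm.
β₁ = 0.709, so c = a/β₁ = 113.22/0.709 = 159.69 mm.
From the linear strain diagram with ε_cu = 0.003: ε_t = 0.003 (d − c)/c = 0.003 × (435 − 159.69)/159.69 = 0.00517.
Since ε_t ≥ 0.005, the section is tension-controlled.

ε_t ≈ 0.00517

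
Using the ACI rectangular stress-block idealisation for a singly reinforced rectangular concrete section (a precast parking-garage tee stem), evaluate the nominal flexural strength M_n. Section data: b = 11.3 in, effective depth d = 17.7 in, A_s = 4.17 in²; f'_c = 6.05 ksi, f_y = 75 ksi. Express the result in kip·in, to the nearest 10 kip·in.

M_n ≈ 4690 kip·in

T = A_s f_y = 4.17 × 75 = 312.75 kips.
a = T/(0.85 f'_c b) = 312.75/(0.85 × 6.05 × 11.3) = 5.382 in.
M_n = T(d − a/2) = 312.75 × (17.7 − 2.691) = 4694.1 kip·in.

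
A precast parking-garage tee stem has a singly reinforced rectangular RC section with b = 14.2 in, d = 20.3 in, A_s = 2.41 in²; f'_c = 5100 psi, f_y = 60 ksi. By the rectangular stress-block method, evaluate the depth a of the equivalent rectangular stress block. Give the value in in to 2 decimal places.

T = A_s f_y = 2.41 × 60 = 144.6 kips.
a = T/(0.85 f'_c b) = 144.6/(0.85 × 5.1 × 14.2) = 2.35 in.

a ≈ 2.35 in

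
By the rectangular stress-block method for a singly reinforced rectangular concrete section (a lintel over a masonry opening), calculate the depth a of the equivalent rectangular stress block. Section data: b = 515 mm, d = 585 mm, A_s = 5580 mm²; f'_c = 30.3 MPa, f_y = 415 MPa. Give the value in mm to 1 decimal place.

T = A_s f_y = 5580 × 415 = 2315700 N = 2315.7 kN.
Setting C = 0.85 f'_c a b equal to T: a = 2315700/(0.85 × 30.3 × 515) = 174.6 mm.

a ≈ 174.6 mm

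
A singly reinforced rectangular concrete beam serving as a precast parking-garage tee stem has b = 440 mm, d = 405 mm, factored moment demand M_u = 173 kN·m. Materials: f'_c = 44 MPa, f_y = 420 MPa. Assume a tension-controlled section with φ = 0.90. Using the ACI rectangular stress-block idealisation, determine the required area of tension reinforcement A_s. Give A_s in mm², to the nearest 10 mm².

A_s ≈ 1170 mm²

M_n = M_u/φ = 173/0.90 = 192.222 kN·m.
With M_n = 0.85 f'_c a b (d − a/2), solve the quadratic for a:
a = d − √(d² − 2M_n/(0.85 f'_c b)) = 405 − √(405² − 2 × 192.222×10⁶/(0.85 × 44 × 440)) = 29.95 mm.
A_s = 0.85 f'_c a b / f_y = 0.85 × 44 × 29.95 × 440 / 420 = 1173.5 mm².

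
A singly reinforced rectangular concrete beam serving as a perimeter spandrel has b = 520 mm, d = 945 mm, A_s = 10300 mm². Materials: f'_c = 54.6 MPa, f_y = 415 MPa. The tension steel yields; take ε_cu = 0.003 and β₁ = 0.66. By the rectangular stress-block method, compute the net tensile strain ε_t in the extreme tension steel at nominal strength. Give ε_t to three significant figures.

a = A_s f_y/(0.85 f'_c b) = 177.12 mm.
β₁ = 0.66, so c = a/β₁ = 177.12/0.66 = 268.36 mm.
From the linear strain diagram with ε_cu = 0.003: ε_t = 0.003 (d − c)/c = 0.003 × (945 − 268.36)/268.36 = 0.00756.
Since ε_t ≥ 0.005, the section is tension-controlled.

ε_t ≈ 0.00756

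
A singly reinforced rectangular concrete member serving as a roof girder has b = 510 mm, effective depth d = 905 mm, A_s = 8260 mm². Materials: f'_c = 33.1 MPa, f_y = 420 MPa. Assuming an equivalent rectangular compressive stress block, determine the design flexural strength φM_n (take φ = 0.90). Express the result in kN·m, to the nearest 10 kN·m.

T = A_s f_y = 8260 × 420 = 3469200 N = 3469.2 kN.
From C = T: a = T/(0.85 f'_c b) = 3469200/(0.85 × 33.1 × 510) = 241.78 mm.
M_n = T(d − a/2) = 3469.2 kN × (905 − 120.89) mm = 2720.23 kN·m.
φM_n = 0.90 × 2720.23 = 2448.21 kN·m.

φM_n ≈ 2450 kN·m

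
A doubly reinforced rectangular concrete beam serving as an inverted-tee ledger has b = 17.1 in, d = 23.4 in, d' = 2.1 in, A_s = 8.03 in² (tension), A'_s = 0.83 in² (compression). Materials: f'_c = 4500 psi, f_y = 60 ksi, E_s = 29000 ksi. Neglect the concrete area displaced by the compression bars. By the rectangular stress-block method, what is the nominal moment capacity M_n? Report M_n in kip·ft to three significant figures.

M_n ≈ 812 kip·ft

Assume both steels yield.
a = (A_s − A'_s) f_y/(0.85 f'_c b) = (8.03 − 0.83) × 60/(0.85 × 4.5 × 17.1) = 6.605 in.
c = a/β₁ = 6.605/0.825 = 8.006 in; ε'_s = 0.003(c − d')/c = 0.0022 ≥ ε_y = 0.0021, so the compression steel yields.
M_n = (A_s − A'_s) f_y (d − a/2) + A'_s f_y (d − d') = 432 × (23.4 − 3.3025) + 49.8 × (23.4 − 2.1) = 8682.1 + 1060.7 = 9742.8 kip·in = 9742.8/12 = 811.90 kip·ft.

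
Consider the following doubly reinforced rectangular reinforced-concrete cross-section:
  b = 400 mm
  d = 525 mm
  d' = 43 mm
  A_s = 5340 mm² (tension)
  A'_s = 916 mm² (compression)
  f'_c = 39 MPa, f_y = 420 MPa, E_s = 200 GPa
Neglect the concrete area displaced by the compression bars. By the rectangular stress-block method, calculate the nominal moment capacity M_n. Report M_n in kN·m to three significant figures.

Assume both tension and compression steel yield.
Net tension couple steel: A_s − A'_s = 4424 mm².
a = (A_s − A'_s) f_y / (0.85 f'_c b) = 1858080/(0.85 × 39 × 400) = 140.13 mm.
c = a/β₁ = 140.13/0.771 = 181.75 mm; ε'_s = 0.003(c − d')/c = 0.0023 ≥ f_y/E_s = 0.0021, so compression steel does yield.
M_n = (A_s − A'_s) f_y (d − a/2) + A'_s f_y (d − d') = [1858080 × (525 − 70.065) + 384720 × (525 − 43)] × 10⁻⁶ = 845.31 + 185.44 = 1030.75 kN·m.

M_n ≈ 1030 kN·m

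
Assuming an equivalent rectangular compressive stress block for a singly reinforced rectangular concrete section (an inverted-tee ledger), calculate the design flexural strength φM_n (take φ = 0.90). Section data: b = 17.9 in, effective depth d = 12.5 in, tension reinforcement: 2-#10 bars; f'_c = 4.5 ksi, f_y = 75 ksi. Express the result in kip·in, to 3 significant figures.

A_s = 2 × 1.27 = 2.54 in².
T = A_s f_y = 2.54 × 75 = 190.5 kips.
a = T/(0.85 f'_c b) = 190.5/(0.85 × 4.5 × 17.9) = 2.782 in.
M_n = T(d − a/2) = 190.5 × (12.5 − 1.391) = 2116.3 kip·in.
φM_n = 0.90 × 2116.3 = 1904.7 kip·in.

φM_n ≈ 1900 kip·in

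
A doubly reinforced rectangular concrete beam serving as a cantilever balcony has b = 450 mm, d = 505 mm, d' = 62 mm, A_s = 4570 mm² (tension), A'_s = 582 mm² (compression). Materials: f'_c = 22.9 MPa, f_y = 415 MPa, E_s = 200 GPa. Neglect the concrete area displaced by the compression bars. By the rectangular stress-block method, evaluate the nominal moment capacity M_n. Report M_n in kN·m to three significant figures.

M_n ≈ 786 kN·m

Assume both tension and compression steel yield.
Net tension couple steel: A_s − A'_s = 3988 mm².
a = (A_s − A'_s) f_y / (0.85 f'_c b) = 1655020/(0.85 × 22.9 × 450) = 188.95 mm.
c = a/β₁ = 188.95/0.85 = 222.29 mm; ε'_s = 0.003(c − d')/c = 0.0022 ≥ f_y/E_s = 0.0021, so compression steel does yield.
M_n = (A_s − A'_s) f_y (d − a/2) + A'_s f_y (d − d') = [1655020 × (505 − 94.475) + 241530 × (505 − 62)] × 10⁻⁶ = 679.43 + 107.00 = 786.43 kN·m.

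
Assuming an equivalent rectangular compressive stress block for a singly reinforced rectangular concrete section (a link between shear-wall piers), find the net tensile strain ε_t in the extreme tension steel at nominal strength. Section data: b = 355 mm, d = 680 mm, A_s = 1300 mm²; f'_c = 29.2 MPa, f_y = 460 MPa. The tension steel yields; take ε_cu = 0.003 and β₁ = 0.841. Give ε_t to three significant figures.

a = A_s f_y/(0.85 f'_c b) = 67.87 mm.
β₁ = 0.841, so c = a/β₁ = 67.87/0.841 = 80.70 mm.
From the linear strain diagram with ε_cu = 0.003: ε_t = 0.003 (d − c)/c = 0.003 × (680 − 80.70)/80.70 = 0.0223.
Since ε_t ≥ 0.005, the section is tension-controlled.

ε_t ≈ 0.0223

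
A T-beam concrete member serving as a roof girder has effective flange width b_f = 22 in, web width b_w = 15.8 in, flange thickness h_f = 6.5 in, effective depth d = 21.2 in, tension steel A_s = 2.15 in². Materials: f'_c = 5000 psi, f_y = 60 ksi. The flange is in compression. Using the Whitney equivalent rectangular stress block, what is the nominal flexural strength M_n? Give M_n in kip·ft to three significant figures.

M_n ≈ 220 kip·ft

Tension: T = A_s f_y = 2.15 × 60 = 129 kips.
Try a within the flange: a = T/(0.85 f'_c b_f) = 129/(0.85 × 5 × 22) = 1.380 in.
Since a = 1.380 ≤ h_f = 6.5 in, the stress block lies entirely in the flange; analyse as a rectangular beam of width b_f.
M_n = T(d − a/2) = 129 × (21.2 − 0.69) = 2645.8 kip·in.
M_n = 2645.8/12 = 220.48 kip·ft.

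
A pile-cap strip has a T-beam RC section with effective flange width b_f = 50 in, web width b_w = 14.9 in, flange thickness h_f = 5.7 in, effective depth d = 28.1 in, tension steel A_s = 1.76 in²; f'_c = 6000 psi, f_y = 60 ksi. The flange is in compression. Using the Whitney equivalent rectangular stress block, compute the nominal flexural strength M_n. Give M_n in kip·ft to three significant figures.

Tension: T = A_s f_y = 1.76 × 60 = 105.6 kips.
Try a within the flange: a = T/(0.85 f'_c b_f) = 105.6/(0.85 × 6 × 50) = 0.414 in.
Since a = 0.414 ≤ h_f = 5.7 in, the stress block lies entirely in the flange; analyse as a rectangular beam of width b_f.
M_n = T(d − a/2) = 105.6 × (28.1 − 0.207) = 2945.5 kip·in.
M_n = 2945.5/12 = 245.46 kip·ft.

M_n ≈ 245 kip·ft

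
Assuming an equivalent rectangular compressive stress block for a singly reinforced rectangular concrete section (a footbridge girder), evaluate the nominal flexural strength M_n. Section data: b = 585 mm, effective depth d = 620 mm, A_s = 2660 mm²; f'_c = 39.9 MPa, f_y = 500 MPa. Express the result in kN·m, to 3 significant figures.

M_n ≈ 780 kN·m

T = A_s f_y = 2660 × 500 = 1330000 N = 1330 kN.
From C = T: a = T/(0.85 f'_c b) = 1330000/(0.85 × 39.9 × 585) = 67.04 mm.
M_n = T(d − a/2) = 1330 kN × (620 − 33.52) mm = 780.02 kN·m.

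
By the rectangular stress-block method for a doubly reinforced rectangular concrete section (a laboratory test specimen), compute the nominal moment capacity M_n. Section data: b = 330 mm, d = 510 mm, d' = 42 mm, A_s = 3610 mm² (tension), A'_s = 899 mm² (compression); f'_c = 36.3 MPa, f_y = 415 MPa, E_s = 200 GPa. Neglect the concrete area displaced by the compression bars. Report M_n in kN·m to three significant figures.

Assume both tension and compression steel yield.
Net tension couple steel: A_s − A'_s = 2711 mm².
a = (A_s − A'_s) f_y / (0.85 f'_c b) = 1125065/(0.85 × 36.3 × 330) = 110.49 mm.
c = a/β₁ = 110.49/0.791 = 139.68 mm; ε'_s = 0.003(c − d')/c = 0.0021 ≥ f_y/E_s = 0.0021, so compression steel does yield.
M_n = (A_s − A'_s) f_y (d − a/2) + A'_s f_y (d − d') = [1125065 × (510 − 55.245) + 373085 × (510 − 42)] × 10⁻⁶ = 511.63 + 174.60 = 686.23 kN·m.

M_n ≈ 686 kN·m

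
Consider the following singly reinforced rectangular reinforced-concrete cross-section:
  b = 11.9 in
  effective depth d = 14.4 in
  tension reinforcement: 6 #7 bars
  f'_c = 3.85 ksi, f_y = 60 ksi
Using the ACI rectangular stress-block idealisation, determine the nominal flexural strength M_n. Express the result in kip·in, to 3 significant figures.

A_s = 6 × 0.6 = 3.6 in².
T = A_s f_y = 3.6 × 60 = 216 kips.
a = T/(0.85 f'_c b) = 216/(0.85 × 3.85 × 11.9) = 5.547 in.
M_n = T(d − a/2) = 216 × (14.4 − 2.7735) = 2511.3 kip·in.

M_n ≈ 2510 kip·in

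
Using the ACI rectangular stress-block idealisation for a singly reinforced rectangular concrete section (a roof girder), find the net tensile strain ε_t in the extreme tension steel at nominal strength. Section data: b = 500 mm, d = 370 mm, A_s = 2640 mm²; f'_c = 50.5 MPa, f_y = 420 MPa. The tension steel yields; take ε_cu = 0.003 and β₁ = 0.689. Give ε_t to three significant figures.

ε_t ≈ 0.0118

a = A_s f_y/(0.85 f'_c b) = 51.66 mm.
β₁ = 0.689, so c = a/β₁ = 51.66/0.689 = 74.98 mm.
From the linear strain diagram with ε_cu = 0.003: ε_t = 0.003 (d − c)/c = 0.003 × (370 − 74.98)/74.98 = 0.0118.
Since ε_t ≥ 0.005, the section is tension-controlled.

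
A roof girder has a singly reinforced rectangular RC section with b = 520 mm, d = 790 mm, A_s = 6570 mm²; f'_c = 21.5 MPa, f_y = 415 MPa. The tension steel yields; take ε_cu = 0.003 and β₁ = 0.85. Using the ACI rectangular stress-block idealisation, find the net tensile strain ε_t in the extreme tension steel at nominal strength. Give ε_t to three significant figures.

ε_t ≈ 0.00402

a = A_s f_y/(0.85 f'_c b) = 286.91 mm.
β₁ = 0.85, so c = a/β₁ = 286.91/0.85 = 337.54 mm.
From the linear strain diagram with ε_cu = 0.003: ε_t = 0.003 (d − c)/c = 0.003 × (790 − 337.54)/337.54 = 0.00402.
ε_t is between 0.004 and 0.005 — transition zone.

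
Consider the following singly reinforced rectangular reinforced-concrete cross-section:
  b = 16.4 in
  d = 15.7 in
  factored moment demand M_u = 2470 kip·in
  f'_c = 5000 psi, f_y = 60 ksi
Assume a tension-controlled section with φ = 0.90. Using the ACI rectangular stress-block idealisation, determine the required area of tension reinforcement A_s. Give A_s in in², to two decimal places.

A_s ≈ 3.19 in²

M_n = M_u/φ = 2470/0.90 = 2744.44 kip·in.
From M_n = 0.85 f'_c a b (d − a/2):
a = d − √(d² − 2M_n/(0.85 f'_c b)) = 15.7 − √(15.7² − 2 × 2744.44/(0.85 × 5 × 16.4)) = 2.749 in.
A_s = 0.85 f'_c a b / f_y = 0.85 × 5 × 2.749 × 16.4 / 60 = 3.193 in².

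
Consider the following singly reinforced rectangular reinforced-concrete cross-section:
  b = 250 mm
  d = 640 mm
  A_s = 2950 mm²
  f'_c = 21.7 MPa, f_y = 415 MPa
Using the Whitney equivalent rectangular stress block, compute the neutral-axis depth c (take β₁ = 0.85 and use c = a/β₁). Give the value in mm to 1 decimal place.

c ≈ 312.3 mm

T = A_s f_y = 2950 × 415 = 1224250 N = 1224.25 kN.
Setting C = 0.85 f'_c a b equal to T: a = 1224250/(0.85 × 21.7 × 250) = 265.492 mm.
With β₁ = 0.85, c = a/β₁ = 265.492/0.85 = 312.3 mm.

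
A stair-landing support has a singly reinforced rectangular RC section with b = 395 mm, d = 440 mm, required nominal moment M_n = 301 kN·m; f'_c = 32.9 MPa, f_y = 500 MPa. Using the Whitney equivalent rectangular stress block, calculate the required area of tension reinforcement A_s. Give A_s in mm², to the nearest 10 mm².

A_s ≈ 1480 mm²

With M_n = 0.85 f'_c a b (d − a/2), solve the quadratic for a:
a = d − √(d² − 2M_n/(0.85 f'_c b)) = 440 − √(440² − 2 × 301×10⁶/(0.85 × 32.9 × 395)) = 67.04 mm.
A_s = 0.85 f'_c a b / f_y = 0.85 × 32.9 × 67.04 × 395 / 500 = 1481.1 mm².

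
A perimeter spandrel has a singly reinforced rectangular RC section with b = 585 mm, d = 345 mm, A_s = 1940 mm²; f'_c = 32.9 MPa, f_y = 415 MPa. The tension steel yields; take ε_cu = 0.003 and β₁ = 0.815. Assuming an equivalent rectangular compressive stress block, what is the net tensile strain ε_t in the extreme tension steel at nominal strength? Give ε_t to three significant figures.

a = A_s f_y/(0.85 f'_c b) = 49.21 mm.
β₁ = 0.815, so c = a/β₁ = 49.21/0.815 = 60.38 mm.
From the linear strain diagram with ε_cu = 0.003: ε_t = 0.003 (d − c)/c = 0.003 × (345 − 60.38)/60.38 = 0.0141.
Since ε_t ≥ 0.005, the section is tension-controlled.

ε_t ≈ 0.0141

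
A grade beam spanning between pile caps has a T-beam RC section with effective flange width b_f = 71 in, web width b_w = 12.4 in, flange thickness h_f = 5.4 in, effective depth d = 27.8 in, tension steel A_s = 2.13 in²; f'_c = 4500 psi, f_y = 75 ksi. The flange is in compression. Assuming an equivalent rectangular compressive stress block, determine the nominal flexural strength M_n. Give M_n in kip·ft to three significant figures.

Tension: T = A_s f_y = 2.13 × 75 = 159.75 kips.
Try a within the flange: a = T/(0.85 f'_c b_f) = 159.75/(0.85 × 4.5 × 71) = 0.588 in.
Since a = 0.588 ≤ h_f = 5.4 in, the stress block lies entirely in the flange; analyse as a rectangular beam of width b_f.
M_n = T(d − a/2) = 159.75 × (27.8 − 0.294) = 4394.1 kip·in.
M_n = 4394.1/12 = 366.18 kip·ft.

M_n ≈ 366 kip·ft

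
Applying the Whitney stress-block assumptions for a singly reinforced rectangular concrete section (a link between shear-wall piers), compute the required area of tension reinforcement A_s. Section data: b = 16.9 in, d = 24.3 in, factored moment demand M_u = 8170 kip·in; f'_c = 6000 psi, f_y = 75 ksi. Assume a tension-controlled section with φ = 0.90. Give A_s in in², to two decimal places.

A_s ≈ 5.53 in²

M_n = M_u/φ = 8170/0.90 = 9077.78 kip·in.
From M_n = 0.85 f'_c a b (d − a/2):
a = d − √(d² − 2M_n/(0.85 f'_c b)) = 24.3 − √(24.3² − 2 × 9077.78/(0.85 × 6 × 16.9)) = 4.810 in.
A_s = 0.85 f'_c a b / f_y = 0.85 × 6 × 4.810 × 16.9 / 75 = 5.528 in².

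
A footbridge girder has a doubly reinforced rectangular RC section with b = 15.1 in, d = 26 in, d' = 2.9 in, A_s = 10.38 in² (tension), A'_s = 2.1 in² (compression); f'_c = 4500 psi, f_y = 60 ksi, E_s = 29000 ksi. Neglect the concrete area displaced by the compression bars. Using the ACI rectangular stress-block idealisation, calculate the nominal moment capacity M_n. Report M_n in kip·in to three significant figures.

M_n ≈ 13700 kip·in

Assume both steels yield.
a = (A_s − A'_s) f_y/(0.85 f'_c b) = (10.38 − 2.1) × 60/(0.85 × 4.5 × 15.1) = 8.601 in.
c = a/β₁ = 8.601/0.825 = 10.425 in; ε'_s = 0.003(c − d')/c = 0.0022 ≥ ε_y = 0.0021, so the compression steel yields.
M_n = (A_s − A'_s) f_y (d − a/2) + A'_s f_y (d − d') = 496.8 × (26 − 4.3005) + 126 × (26 − 2.9) = 10780.3 + 2910.6 = 13690.9 kip·in.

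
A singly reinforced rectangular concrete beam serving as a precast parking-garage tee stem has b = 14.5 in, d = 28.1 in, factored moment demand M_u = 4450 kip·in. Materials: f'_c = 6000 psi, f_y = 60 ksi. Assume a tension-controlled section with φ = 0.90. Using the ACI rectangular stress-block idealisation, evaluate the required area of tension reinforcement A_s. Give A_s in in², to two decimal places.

A_s ≈ 3.07 in²

M_n = M_u/φ = 4450/0.90 = 4944.44 kip·in.
From M_n = 0.85 f'_c a b (d − a/2):
a = d − √(d² − 2M_n/(0.85 f'_c b)) = 28.1 − √(28.1² − 2 × 4944.44/(0.85 × 6 × 14.5)) = 2.490 in.
A_s = 0.85 f'_c a b / f_y = 0.85 × 6 × 2.490 × 14.5 / 60 = 3.069 in².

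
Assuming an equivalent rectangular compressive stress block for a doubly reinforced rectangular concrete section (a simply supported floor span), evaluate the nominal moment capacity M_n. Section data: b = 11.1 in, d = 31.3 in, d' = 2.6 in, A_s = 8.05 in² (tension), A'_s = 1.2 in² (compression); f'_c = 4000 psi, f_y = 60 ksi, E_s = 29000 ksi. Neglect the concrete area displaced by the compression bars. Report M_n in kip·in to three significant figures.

Assume both steels yield.
a = (A_s − A'_s) f_y/(0.85 f'_c b) = (8.05 − 1.2) × 60/(0.85 × 4 × 11.1) = 10.890 in.
c = a/β₁ = 10.890/0.85 = 12.812 in; ε'_s = 0.003(c − d')/c = 0.0024 ≥ ε_y = 0.0021, so the compression steel yields.
M_n = (A_s − A'_s) f_y (d − a/2) + A'_s f_y (d − d') = 411 × (31.3 − 5.445) + 72 × (31.3 − 2.6) = 10626.4 + 2066.4 = 12692.8 kip·in.

M_n ≈ 12700 kip·in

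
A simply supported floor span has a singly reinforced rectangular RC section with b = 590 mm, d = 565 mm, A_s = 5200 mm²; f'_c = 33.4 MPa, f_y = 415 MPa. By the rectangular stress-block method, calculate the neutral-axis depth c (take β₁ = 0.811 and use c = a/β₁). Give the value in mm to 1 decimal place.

c ≈ 158.9 mm

T = A_s f_y = 5200 × 415 = 2158000 N = 2158 kN.
Setting C = 0.85 f'_c a b equal to T: a = 2158000/(0.85 × 33.4 × 590) = 128.835 mm.
With β₁ = 0.811, c = a/β₁ = 128.835/0.811 = 158.9 mm.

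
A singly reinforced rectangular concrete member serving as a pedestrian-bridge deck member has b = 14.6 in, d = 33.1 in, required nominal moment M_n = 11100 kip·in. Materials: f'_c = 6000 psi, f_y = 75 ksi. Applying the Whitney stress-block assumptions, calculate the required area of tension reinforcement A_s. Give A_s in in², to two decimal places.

A_s ≈ 4.83 in²

From M_n = 0.85 f'_c a b (d − a/2):
a = d − √(d² − 2M_n/(0.85 f'_c b)) = 33.1 − √(33.1² − 2 × 11100/(0.85 × 6 × 14.6)) = 4.861 in.
A_s = 0.85 f'_c a b / f_y = 0.85 × 6 × 4.861 × 14.6 / 75 = 4.826 in².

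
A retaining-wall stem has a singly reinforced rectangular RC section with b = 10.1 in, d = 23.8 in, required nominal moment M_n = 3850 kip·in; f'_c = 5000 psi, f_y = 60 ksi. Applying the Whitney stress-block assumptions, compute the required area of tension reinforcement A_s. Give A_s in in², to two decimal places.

A_s ≈ 2.95 in²

From M_n = 0.85 f'_c a b (d − a/2):
a = d − √(d² − 2M_n/(0.85 f'_c b)) = 23.8 − √(23.8² − 2 × 3850/(0.85 × 5 × 10.1)) = 4.126 in.
A_s = 0.85 f'_c a b / f_y = 0.85 × 5 × 4.126 × 10.1 / 60 = 2.952 in².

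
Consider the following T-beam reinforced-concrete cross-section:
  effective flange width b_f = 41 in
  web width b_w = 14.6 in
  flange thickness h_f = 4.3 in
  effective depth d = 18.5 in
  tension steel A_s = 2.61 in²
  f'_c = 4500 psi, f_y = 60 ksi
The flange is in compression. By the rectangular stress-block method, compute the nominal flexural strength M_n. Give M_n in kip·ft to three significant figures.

Tension: T = A_s f_y = 2.61 × 60 = 156.6 kips.
Try a within the flange: a = T/(0.85 f'_c b_f) = 156.6/(0.85 × 4.5 × 41) = 0.999 in.
Since a = 0.999 ≤ h_f = 4.3 in, the stress block lies entirely in the flange; analyse as a rectangular beam of width b_f.
M_n = T(d − a/2) = 156.6 × (18.5 − 0.4995) = 2818.9 kip·in.
M_n = 2818.9/12 = 234.91 kip·ft.

M_n ≈ 235 kip·ft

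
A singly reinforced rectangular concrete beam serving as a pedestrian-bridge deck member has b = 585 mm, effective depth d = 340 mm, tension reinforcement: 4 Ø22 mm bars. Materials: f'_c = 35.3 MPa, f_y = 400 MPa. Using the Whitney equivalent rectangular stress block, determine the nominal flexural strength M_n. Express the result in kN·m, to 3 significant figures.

M_n ≈ 196 kN·m

A_s = 4 × 380 = 1520 mm².
T = A_s f_y = 1520 × 400 = 608000 N = 608 kN.
From C = T: a = T/(0.85 f'_c b) = 608000/(0.85 × 35.3 × 585) = 34.64 mm.
M_n = T(d − a/2) = 608 kN × (340 − 17.32) mm = 196.19 kN·m.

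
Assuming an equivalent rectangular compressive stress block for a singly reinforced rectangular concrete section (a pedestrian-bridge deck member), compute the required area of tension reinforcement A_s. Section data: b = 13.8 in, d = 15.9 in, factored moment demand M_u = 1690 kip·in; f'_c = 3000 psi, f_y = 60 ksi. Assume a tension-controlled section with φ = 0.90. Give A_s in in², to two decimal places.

M_n = M_u/φ = 1690/0.90 = 1877.78 kip·in.
From M_n = 0.85 f'_c a b (d − a/2):
a = d − √(d² − 2M_n/(0.85 f'_c b)) = 15.9 − √(15.9² − 2 × 1877.78/(0.85 × 3 × 13.8)) = 3.813 in.
A_s = 0.85 f'_c a b / f_y = 0.85 × 3 × 3.813 × 13.8 / 60 = 2.236 in².

A_s ≈ 2.24 in²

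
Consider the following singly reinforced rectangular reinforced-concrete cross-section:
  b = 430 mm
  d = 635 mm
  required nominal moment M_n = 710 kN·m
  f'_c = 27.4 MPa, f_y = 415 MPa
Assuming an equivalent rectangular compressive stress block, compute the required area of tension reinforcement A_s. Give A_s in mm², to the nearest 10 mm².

With M_n = 0.85 f'_c a b (d − a/2), solve the quadratic for a:
a = d − √(d² − 2M_n/(0.85 f'_c b)) = 635 − √(635² − 2 × 710×10⁶/(0.85 × 27.4 × 430)) = 123.69 mm.
A_s = 0.85 f'_c a b / f_y = 0.85 × 27.4 × 123.69 × 430 / 415 = 2984.9 mm².

A_s ≈ 2980 mm²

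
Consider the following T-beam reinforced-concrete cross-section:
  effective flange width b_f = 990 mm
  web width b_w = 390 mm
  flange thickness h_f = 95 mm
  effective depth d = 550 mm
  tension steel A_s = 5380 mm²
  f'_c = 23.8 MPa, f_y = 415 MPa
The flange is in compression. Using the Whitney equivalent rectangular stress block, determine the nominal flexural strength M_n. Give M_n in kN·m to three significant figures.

Tension: T = A_s f_y = 5380 × 415 = 2232700 N.
Try a within the flange: a = T/(0.85 f'_c b_f) = 2232700/(0.85 × 23.8 × 990) = 111.48 mm.
a = 111.48 > h_f = 95 mm: the block extends into the web. Split into flange-overhang and web parts.
C_f = 0.85 f'_c (b_f − b_w) h_f = 0.85 × 23.8 × (990 − 390) × 95 = 1153110 N.
Remaining web compression depth: a_w = (T − C_f)/(0.85 f'_c b_w) = (2232700 − 1153110)/(0.85 × 23.8 × 390) = 136.84 mm.
M_n = C_f(d − h_f/2) + (T − C_f)(d − a_w/2) = 1153110 × (550 − 47.5) + 1079590 × (550 − 68.42) = 579.44 + 519.91 = 1099.35 × 10⁶ N·mm.
M_n = 1099.35 kN·m.

M_n ≈ 1100 kN·m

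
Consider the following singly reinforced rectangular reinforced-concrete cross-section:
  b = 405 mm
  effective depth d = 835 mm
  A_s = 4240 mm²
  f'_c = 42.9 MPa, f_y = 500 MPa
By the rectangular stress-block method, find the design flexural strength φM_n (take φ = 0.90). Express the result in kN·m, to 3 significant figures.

T = A_s f_y = 4240 × 500 = 2120000 N = 2120 kN.
From C = T: a = T/(0.85 f'_c b) = 2120000/(0.85 × 42.9 × 405) = 143.55 mm.
M_n = T(d − a/2) = 2120 kN × (835 − 71.775) mm = 1618.04 kN·m.
φM_n = 0.90 × 1618.04 = 1456.24 kN·m.

φM_n ≈ 1460 kN·m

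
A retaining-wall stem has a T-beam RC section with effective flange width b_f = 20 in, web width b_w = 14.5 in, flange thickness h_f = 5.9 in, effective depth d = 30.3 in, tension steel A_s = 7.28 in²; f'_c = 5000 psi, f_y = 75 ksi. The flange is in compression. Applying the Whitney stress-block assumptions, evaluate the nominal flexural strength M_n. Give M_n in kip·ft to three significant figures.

Tension: T = A_s f_y = 7.28 × 75 = 546 kips.
Try a within the flange: a = T/(0.85 f'_c b_f) = 546/(0.85 × 5 × 20) = 6.424 in.
a = 6.424 > h_f = 5.9 in: the block extends into the web. Split into flange-overhang and web parts.
C_f = 0.85 f'_c (b_f − b_w) h_f = 0.85 × 5 × (20 − 14.5) × 5.9 = 137.9 kips.
Remaining web compression depth: a_w = (T − C_f)/(0.85 f'_c b_w) = (546 − 137.9)/(0.85 × 5 × 14.5) = 6.622 in.
M_n = C_f(d − h_f/2) + (T − C_f)(d − a_w/2) = 137.9 × (30.3 − 2.95) + 408.1 × (30.3 − 3.311) = 3771.6 + 11014.2 = 14785.8 kip·in.
M_n = 14785.8/12 = 1232.15 kip·ft.

M_n ≈ 1230 kip·ft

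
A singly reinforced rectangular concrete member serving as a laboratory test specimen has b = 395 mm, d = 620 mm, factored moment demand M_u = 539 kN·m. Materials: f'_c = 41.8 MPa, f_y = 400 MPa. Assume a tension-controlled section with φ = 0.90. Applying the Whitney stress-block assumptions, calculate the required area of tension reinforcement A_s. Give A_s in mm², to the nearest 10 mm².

A_s ≈ 2570 mm²

M_n = M_u/φ = 539/0.90 = 598.889 kN·m.
With M_n = 0.85 f'_c a b (d − a/2), solve the quadratic for a:
a = d − √(d² − 2M_n/(0.85 f'_c b)) = 620 − √(620² − 2 × 598.889×10⁶/(0.85 × 41.8 × 395)) = 73.14 mm.
A_s = 0.85 f'_c a b / f_y = 0.85 × 41.8 × 73.14 × 395 / 400 = 2566.2 mm².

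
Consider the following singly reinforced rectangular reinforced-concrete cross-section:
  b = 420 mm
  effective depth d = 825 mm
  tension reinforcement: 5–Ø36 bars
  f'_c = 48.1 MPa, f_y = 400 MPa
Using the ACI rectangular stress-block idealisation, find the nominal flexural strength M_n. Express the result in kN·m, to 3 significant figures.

M_n ≈ 1560 kN·m

A_s = 5 × 1018 = 5090 mm².
T = A_s f_y = 5090 × 400 = 2036000 N = 2036 kN.
From C = T: a = T/(0.85 f'_c b) = 2036000/(0.85 × 48.1 × 420) = 118.57 mm.
M_n = T(d − a/2) = 2036 kN × (825 − 59.285) mm = 1559.00 kN·m.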